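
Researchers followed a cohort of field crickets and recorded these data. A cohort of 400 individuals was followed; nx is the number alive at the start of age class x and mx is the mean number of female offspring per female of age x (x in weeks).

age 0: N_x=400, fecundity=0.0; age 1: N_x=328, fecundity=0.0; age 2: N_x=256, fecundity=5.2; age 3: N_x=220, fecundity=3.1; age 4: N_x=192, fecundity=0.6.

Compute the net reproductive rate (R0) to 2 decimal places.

lx = nx/n0 = nx/400: 1, 0.82, 0.64, 0.55, 0.48
lx·mx by age: 0, 0, 3.328, 1.705, 0.288
R0 = Σ lx·mx = 5.321 → 5.32

5.32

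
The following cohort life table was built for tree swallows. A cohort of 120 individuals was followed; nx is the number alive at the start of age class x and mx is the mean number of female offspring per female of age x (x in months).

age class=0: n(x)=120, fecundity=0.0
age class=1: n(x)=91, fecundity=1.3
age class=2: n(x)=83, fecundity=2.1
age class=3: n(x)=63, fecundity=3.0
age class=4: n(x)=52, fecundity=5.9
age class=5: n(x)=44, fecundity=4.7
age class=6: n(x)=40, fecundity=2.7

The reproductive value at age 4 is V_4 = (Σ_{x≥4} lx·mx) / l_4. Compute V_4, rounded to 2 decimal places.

11.95

lx = nx/n0 = nx/120: 1, 0.75833…, 0.69167…, 0.525, 0.43333…, 0.36667…, 0.33333…
lx·mx for x ≥ 4: 2.556667…, 1.723333…, 0.9… → sum = 5.18…
V_4 = 5.18… / l_4 = 5.18… / 0.433333… = 11.953846… → 11.95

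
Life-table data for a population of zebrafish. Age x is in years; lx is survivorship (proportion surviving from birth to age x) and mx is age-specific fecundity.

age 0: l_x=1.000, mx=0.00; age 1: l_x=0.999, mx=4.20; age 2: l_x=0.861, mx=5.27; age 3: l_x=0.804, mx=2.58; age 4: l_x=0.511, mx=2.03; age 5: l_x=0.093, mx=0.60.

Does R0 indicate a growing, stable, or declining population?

R0 = Σ lx·mx = 0 + 4.1958 + 4.53747 + 2.07432 + 1.03733 + 0.0558 = 11.90072
R0 > 1, so the population is growing.

growing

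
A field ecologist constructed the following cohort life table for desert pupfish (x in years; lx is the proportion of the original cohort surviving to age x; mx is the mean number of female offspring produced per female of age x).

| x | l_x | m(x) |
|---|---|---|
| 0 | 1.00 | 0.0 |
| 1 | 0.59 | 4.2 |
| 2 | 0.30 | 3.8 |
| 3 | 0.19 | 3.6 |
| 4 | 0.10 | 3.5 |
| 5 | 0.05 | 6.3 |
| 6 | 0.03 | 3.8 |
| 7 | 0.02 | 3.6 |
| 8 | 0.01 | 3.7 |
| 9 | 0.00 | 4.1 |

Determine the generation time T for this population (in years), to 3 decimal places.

2.171

lx·mx: 0, 2.478, 1.14, 0.684, 0.35, 0.315, 0.114, 0.072, 0.037, 0 → R0 = 5.19
x·lx·mx: 0, 2.478, 2.28, 2.052, 1.4, 1.575, 0.684, 0.504, 0.296, 0 → Σ = 11.269
T = 11.269 / 5.19 = 2.171291… → 2.171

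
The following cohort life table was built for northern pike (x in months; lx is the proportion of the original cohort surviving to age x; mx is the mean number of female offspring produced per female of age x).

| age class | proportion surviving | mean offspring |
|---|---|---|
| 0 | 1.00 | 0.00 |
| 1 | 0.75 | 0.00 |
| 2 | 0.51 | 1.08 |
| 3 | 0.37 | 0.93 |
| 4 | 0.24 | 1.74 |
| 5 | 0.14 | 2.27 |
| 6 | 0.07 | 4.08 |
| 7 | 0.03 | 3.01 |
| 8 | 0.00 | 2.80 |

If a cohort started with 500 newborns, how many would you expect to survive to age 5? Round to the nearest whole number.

Expected survivors = N0 · l_5 = 500 × 0.14 = 70 → 70

70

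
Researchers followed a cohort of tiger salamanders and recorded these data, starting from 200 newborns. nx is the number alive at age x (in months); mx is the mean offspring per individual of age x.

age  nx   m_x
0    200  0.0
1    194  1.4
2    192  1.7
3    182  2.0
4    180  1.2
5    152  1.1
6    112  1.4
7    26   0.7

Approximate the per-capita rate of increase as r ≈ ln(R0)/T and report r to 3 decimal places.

0.644

lx = nx/n0 = nx/200: 1, 0.97, 0.96, 0.91, 0.9, 0.76, 0.56, 0.13
R0 = Σ lx·mx = 0 + 1.358 + 1.632 + 1.82 + 1.08 + 0.836 + 0.784 + 0.091 = 7.601
Σ x·lx·mx = 23.923; T = 23.923/7.601 = 3.14735…
r ≈ ln(R0)/T = ln(7.601)/3.14735… = 0.64444… → 0.644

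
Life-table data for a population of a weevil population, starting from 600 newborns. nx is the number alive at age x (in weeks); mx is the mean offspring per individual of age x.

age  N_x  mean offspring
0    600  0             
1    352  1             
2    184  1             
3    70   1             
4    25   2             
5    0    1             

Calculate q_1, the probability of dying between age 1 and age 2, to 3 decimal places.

0.477

lx = nx/n0 = nx/600: 1, 0.58667…, 0.30667…, 0.11667…, 0.04167…, 0
q_1 = (l_1 − l_2) / l_1 = (0.586667… − 0.306667…) / 0.586667…
     = 0.28… / 0.586667… = 0.477273… → 0.477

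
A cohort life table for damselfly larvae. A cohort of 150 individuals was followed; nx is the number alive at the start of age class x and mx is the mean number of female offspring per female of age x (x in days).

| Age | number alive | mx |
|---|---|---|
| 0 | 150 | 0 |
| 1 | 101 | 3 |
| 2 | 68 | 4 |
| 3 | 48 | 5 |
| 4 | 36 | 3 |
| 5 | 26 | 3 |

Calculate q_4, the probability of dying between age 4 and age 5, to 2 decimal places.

lx = nx/n0 = nx/150: 1, 0.67333…, 0.45333…, 0.32, 0.24, 0.17333…
q_4 = (l_4 − l_5) / l_4 = (0.24 − 0.173333…) / 0.24
     = 0.066667… / 0.24 = 0.277778… → 0.28

0.28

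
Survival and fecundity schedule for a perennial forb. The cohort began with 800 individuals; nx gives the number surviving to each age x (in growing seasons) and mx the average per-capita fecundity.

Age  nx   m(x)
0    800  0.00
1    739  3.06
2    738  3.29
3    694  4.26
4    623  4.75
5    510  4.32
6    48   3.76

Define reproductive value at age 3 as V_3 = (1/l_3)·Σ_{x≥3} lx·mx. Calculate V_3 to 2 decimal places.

lx = nx/n0 = nx/800: 1, 0.92375, 0.9225, 0.8675, 0.77875, 0.6375, 0.06
lx·mx for x ≥ 3: 3.69555, 3.699063…, 2.754, 0.2256 → sum = 10.374213…
V_3 = 10.374213… / l_3 = 10.374213… / 0.8675 = 11.958746… → 11.96

11.96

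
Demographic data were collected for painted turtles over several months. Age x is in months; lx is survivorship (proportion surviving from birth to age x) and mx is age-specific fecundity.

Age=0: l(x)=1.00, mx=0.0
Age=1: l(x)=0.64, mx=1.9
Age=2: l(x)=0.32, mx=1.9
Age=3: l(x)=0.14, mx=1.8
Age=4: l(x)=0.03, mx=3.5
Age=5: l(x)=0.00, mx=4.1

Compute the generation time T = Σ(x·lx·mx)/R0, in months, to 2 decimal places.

1.65

lx·mx: 0, 1.216, 0.608, 0.252, 0.105, 0 → R0 = 2.181
x·lx·mx: 0, 1.216, 1.216, 0.756, 0.42, 0 → Σ = 3.608
T = 3.608 / 2.181 = 1.654287… → 1.65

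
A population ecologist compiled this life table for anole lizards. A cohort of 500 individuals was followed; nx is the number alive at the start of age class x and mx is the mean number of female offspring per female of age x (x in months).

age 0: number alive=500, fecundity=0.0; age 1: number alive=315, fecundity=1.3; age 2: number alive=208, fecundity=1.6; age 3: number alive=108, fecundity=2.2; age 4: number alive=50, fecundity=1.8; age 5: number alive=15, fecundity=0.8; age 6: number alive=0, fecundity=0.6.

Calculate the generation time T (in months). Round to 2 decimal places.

2.04

lx = nx/n0 = nx/500: 1, 0.63, 0.416, 0.216, 0.1, 0.03, 0
lx·mx: 0, 0.819, 0.6656, 0.4752, 0.18, 0.024, 0 → R0 = 2.1638
x·lx·mx: 0, 0.819, 1.3312, 1.4256, 0.72, 0.12, 0 → Σ = 4.4158
T = 4.4158 / 2.1638 = 2.040762… → 2.04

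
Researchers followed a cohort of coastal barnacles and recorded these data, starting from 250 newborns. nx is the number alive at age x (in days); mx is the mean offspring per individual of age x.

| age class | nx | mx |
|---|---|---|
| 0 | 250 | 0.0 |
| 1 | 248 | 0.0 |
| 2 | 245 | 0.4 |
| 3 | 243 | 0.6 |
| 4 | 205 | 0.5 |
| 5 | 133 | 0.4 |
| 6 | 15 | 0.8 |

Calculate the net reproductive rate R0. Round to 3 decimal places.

1.646

lx = nx/n0 = nx/250: 1, 0.992, 0.98, 0.972, 0.82, 0.532, 0.06
lx·mx by age: 0, 0, 0.392, 0.5832, 0.41, 0.2128, 0.048
R0 = Σ lx·mx = 1.646 → 1.646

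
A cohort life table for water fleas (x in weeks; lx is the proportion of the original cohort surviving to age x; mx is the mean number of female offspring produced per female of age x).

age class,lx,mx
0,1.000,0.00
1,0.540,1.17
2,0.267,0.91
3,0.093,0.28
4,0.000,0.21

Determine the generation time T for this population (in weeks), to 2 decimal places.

lx·mx: 0, 0.6318, 0.24297, 0.02604, 0 → R0 = 0.90081
x·lx·mx: 0, 0.6318, 0.48594, 0.07812, 0 → Σ = 1.19586
T = 1.19586 / 0.90081 = 1.327539… → 1.33

1.33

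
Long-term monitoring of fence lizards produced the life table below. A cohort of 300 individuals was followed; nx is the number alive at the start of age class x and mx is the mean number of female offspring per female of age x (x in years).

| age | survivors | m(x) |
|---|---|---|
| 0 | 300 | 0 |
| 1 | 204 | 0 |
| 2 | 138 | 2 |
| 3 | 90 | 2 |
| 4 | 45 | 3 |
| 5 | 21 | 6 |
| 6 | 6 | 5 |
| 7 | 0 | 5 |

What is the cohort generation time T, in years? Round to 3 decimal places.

3.269

lx = nx/n0 = nx/300: 1, 0.68, 0.46, 0.3, 0.15, 0.07, 0.02, 0
lx·mx: 0, 0, 0.92, 0.6, 0.45, 0.42, 0.1, 0 → R0 = 2.49
x·lx·mx: 0, 0, 1.84, 1.8, 1.8, 2.1, 0.6, 0 → Σ = 8.14
T = 8.14 / 2.49 = 3.269076… → 3.269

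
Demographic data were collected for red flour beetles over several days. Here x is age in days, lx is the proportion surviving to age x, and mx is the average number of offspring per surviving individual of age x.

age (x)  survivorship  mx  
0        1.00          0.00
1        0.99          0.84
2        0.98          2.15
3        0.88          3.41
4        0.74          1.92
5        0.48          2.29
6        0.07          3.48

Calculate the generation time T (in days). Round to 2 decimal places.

lx·mx: 0, 0.8316, 2.107, 3.0008, 1.4208, 1.0992, 0.2436 → R0 = 8.703
x·lx·mx: 0, 0.8316, 4.214, 9.0024, 5.6832, 5.496, 1.4616 → Σ = 26.6888
T = 26.6888 / 8.703 = 3.066621… → 3.07

3.07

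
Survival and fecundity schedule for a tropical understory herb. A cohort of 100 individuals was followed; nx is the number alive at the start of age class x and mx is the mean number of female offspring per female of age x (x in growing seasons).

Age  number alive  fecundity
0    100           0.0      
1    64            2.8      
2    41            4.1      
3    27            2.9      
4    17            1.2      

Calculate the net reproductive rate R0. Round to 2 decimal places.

4.46

lx = nx/n0 = nx/100: 1, 0.64, 0.41, 0.27, 0.17
lx·mx by age: 0, 1.792, 1.681, 0.783, 0.204
R0 = Σ lx·mx = 4.46 → 4.46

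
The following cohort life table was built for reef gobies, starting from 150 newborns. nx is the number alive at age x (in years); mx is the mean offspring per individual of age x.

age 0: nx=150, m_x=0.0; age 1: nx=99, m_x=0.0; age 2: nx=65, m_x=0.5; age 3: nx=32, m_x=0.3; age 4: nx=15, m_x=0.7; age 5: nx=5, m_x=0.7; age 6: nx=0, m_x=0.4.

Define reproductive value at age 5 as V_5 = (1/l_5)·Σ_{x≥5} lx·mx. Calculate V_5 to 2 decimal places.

0.70

lx = nx/n0 = nx/150: 1, 0.66, 0.43333…, 0.21333…, 0.1, 0.03333…, 0
lx·mx for x ≥ 5: 0.023333…, 0 → sum = 0.023333…
V_5 = 0.023333… / l_5 = 0.023333… / 0.033333… = 0.7… → 0.70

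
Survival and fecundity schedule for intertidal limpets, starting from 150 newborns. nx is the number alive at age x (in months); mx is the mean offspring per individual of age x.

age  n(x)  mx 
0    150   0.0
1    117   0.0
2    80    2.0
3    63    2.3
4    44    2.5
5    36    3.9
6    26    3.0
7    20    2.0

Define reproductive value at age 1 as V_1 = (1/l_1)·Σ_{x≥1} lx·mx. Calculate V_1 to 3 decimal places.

lx = nx/n0 = nx/150: 1, 0.78, 0.53333…, 0.42, 0.29333…, 0.24, 0.17333…, 0.13333…
lx·mx for x ≥ 1: 0, 1.066667…, 0.966, 0.733333…, 0.936, 0.52…, 0.266667… → sum = 4.488667…
V_1 = 4.488667… / l_1 = 4.488667… / 0.78 = 5.754701… → 5.755

5.755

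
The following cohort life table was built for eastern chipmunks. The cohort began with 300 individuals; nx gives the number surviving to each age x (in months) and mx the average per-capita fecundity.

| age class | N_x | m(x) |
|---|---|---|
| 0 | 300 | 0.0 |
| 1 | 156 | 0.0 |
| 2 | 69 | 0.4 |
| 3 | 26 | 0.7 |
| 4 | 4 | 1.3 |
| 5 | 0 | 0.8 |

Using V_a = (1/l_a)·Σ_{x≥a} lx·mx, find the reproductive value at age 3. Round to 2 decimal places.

0.90

lx = nx/n0 = nx/300: 1, 0.52, 0.23, 0.08667…, 0.01333…, 0
lx·mx for x ≥ 3: 0.060667…, 0.017333…, 0 → sum = 0.078…
V_3 = 0.078… / l_3 = 0.078… / 0.086667… = 0.9… → 0.90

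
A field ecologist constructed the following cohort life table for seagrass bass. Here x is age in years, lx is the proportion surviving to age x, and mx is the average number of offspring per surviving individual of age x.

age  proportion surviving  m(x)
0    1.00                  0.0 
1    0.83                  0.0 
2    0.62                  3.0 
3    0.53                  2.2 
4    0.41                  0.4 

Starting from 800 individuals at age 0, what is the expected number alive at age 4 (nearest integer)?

Expected survivors = N0 · l_4 = 800 × 0.41 = 328 → 328

328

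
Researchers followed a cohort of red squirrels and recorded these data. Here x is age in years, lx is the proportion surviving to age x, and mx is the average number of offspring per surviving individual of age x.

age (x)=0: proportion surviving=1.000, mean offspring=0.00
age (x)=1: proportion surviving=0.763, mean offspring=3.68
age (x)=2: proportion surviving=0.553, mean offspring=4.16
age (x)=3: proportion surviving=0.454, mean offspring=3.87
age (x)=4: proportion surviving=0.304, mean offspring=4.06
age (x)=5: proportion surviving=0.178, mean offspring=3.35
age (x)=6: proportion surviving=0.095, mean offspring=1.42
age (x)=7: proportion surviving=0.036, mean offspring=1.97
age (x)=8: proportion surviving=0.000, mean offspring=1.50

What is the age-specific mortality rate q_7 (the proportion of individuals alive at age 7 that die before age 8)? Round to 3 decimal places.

1.000

q_7 = (l_7 − l_8) / l_7 = (0.036 − 0) / 0.036
     = 0.036 / 0.036 = 1 → 1.000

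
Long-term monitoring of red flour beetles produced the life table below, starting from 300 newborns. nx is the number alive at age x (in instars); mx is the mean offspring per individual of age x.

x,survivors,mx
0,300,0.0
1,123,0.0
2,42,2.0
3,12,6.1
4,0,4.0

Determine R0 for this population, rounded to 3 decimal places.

0.524

lx = nx/n0 = nx/300: 1, 0.41, 0.14, 0.04, 0
lx·mx by age: 0, 0, 0.28, 0.244, 0
R0 = Σ lx·mx = 0.524 → 0.524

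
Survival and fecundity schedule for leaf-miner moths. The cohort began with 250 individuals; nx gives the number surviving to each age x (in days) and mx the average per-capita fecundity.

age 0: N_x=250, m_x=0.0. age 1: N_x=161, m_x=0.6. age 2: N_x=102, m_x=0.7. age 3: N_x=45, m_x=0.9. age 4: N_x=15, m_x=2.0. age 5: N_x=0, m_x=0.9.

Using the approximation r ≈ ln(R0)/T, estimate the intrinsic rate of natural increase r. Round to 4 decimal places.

lx = nx/n0 = nx/250: 1, 0.644, 0.408, 0.18, 0.06, 0
R0 = Σ lx·mx = 0 + 0.3864 + 0.2856 + 0.162 + 0.12 + 0 = 0.954
Σ x·lx·mx = 1.9236; T = 1.9236/0.954 = 2.01635…
r ≈ ln(R0)/T = ln(0.954)/2.01635… = -0.023355… → -0.0234

-0.0234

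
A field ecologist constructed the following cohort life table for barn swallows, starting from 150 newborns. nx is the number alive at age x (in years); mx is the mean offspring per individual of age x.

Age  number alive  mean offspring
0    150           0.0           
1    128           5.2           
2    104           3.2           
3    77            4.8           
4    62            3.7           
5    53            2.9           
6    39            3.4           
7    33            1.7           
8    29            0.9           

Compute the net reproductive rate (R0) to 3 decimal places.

lx = nx/n0 = nx/150: 1, 0.85333…, 0.69333…, 0.51333…, 0.41333…, 0.35333…, 0.26, 0.22, 0.19333…
lx·mx by age: 0, 4.437333…, 2.218667…, 2.464…, 1.529333…, 1.024667…, 0.884, 0.374, 0.174…
R0 = Σ lx·mx = 13.106… → 13.106

13.106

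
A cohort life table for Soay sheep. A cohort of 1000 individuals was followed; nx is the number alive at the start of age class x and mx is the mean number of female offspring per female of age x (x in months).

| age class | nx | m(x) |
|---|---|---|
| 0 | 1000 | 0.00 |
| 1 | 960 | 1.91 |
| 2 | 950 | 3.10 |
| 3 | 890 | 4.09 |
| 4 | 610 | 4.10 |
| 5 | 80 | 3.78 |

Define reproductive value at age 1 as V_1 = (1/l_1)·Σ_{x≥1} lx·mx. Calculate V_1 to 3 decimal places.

11.690

lx = nx/n0 = nx/1000: 1, 0.96, 0.95, 0.89, 0.61, 0.08
lx·mx for x ≥ 1: 1.8336, 2.945, 3.6401, 2.501, 0.3024 → sum = 11.2221
V_1 = 11.2221 / l_1 = 11.2221 / 0.96 = 11.689688… → 11.690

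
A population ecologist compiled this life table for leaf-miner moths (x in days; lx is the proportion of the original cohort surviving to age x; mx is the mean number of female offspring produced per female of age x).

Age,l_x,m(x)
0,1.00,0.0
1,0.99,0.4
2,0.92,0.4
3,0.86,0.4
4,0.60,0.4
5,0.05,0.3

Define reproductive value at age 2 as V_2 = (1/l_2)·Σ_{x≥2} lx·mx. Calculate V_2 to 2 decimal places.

1.05

lx·mx for x ≥ 2: 0.368, 0.344, 0.24, 0.015 → sum = 0.967
V_2 = 0.967 / l_2 = 0.967 / 0.92 = 1.051087… → 1.05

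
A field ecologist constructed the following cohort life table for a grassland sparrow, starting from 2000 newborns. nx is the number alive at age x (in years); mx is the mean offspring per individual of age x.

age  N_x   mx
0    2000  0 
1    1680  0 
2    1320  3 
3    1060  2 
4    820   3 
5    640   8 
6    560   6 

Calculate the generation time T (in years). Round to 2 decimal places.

lx = nx/n0 = nx/2000: 1, 0.84, 0.66, 0.53, 0.41, 0.32, 0.28
lx·mx: 0, 0, 1.98, 1.06, 1.23, 2.56, 1.68 → R0 = 8.51
x·lx·mx: 0, 0, 3.96, 3.18, 4.92, 12.8, 10.08 → Σ = 34.94
T = 34.94 / 8.51 = 4.105758… → 4.11

4.11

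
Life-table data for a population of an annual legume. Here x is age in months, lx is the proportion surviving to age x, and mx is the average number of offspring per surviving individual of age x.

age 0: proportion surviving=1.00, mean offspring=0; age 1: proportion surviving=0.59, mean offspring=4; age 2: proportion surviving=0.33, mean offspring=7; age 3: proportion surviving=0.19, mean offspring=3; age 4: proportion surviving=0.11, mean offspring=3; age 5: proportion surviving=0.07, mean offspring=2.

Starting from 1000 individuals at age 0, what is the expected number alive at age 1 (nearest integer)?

590

Expected survivors = N0 · l_1 = 1000 × 0.59 = 590 → 590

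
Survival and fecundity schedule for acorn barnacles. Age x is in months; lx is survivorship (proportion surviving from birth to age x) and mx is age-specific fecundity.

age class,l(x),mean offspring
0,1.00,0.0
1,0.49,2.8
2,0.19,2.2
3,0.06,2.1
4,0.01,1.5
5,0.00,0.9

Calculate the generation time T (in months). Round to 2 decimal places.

lx·mx: 0, 1.372, 0.418, 0.126, 0.015, 0 → R0 = 1.931
x·lx·mx: 0, 1.372, 0.836, 0.378, 0.06, 0 → Σ = 2.646
T = 2.646 / 1.931 = 1.370274… → 1.37

1.37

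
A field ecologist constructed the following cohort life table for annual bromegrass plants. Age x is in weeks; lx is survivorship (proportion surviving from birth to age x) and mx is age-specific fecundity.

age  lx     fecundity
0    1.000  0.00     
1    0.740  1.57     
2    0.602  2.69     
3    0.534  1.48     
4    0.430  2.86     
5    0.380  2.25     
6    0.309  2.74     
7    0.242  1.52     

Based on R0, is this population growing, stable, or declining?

R0 = Σ lx·mx = 0 + 1.1618 + 1.61938 + 0.79032 + 1.2298 + 0.855 + 0.84666 + 0.36784 = 6.8708
R0 > 1, so the population is growing.

growing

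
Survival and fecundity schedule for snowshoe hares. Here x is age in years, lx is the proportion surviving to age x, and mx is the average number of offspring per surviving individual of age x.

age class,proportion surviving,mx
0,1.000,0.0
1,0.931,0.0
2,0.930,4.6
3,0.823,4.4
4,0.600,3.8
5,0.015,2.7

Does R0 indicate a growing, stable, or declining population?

R0 = Σ lx·mx = 0 + 0 + 4.278 + 3.6212 + 2.28 + 0.0405 = 10.2197
R0 > 1, so the population is growing.

growing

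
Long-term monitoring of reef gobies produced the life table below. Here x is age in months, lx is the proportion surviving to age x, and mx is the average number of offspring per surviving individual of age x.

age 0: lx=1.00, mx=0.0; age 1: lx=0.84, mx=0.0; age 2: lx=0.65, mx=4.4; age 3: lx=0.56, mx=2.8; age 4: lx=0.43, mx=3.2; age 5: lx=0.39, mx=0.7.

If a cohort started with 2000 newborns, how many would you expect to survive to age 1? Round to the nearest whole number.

1680

Expected survivors = N0 · l_1 = 2000 × 0.84 = 1680 → 1680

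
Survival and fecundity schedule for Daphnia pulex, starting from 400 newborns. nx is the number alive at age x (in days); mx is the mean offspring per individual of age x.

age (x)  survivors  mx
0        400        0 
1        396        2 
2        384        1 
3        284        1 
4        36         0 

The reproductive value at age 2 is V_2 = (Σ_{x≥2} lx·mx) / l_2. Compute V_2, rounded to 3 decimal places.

1.740

lx = nx/n0 = nx/400: 1, 0.99, 0.96, 0.71, 0.09
lx·mx for x ≥ 2: 0.96, 0.71, 0 → sum = 1.67
V_2 = 1.67 / l_2 = 1.67 / 0.96 = 1.739583… → 1.740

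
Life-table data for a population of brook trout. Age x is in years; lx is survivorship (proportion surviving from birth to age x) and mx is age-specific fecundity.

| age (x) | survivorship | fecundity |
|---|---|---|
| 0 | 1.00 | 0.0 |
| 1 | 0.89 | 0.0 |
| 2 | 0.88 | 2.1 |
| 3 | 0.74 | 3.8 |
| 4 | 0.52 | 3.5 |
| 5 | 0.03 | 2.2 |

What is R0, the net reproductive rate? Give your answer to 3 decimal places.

6.546

lx·mx by age: 0, 0, 1.848, 2.812, 1.82, 0.066
R0 = Σ lx·mx = 6.546 → 6.546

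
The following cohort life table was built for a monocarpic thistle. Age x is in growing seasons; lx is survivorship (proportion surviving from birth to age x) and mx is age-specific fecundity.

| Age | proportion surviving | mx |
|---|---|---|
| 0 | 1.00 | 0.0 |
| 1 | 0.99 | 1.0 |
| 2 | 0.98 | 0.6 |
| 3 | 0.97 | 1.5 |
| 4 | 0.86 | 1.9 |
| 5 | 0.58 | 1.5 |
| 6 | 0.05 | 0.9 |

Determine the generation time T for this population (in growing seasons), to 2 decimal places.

3.17

lx·mx: 0, 0.99, 0.588, 1.455, 1.634, 0.87, 0.045 → R0 = 5.582
x·lx·mx: 0, 0.99, 1.176, 4.365, 6.536, 4.35, 0.27 → Σ = 17.687
T = 17.687 / 5.582 = 3.168578… → 3.17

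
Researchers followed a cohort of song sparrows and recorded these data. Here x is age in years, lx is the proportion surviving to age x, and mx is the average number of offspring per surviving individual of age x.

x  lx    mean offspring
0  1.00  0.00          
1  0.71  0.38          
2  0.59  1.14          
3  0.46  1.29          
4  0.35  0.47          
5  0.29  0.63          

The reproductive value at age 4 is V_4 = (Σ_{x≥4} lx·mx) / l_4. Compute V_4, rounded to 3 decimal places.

0.992

lx·mx for x ≥ 4: 0.1645, 0.1827 → sum = 0.3472
V_4 = 0.3472 / l_4 = 0.3472 / 0.35 = 0.992 → 0.992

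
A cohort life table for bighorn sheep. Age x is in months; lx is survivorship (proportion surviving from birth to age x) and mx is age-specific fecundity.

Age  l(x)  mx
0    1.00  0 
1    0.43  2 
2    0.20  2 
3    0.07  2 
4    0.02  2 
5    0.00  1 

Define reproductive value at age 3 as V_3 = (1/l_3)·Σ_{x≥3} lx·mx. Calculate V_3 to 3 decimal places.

lx·mx for x ≥ 3: 0.14, 0.04, 0 → sum = 0.18
V_3 = 0.18 / l_3 = 0.18 / 0.07 = 2.571429… → 2.571

2.571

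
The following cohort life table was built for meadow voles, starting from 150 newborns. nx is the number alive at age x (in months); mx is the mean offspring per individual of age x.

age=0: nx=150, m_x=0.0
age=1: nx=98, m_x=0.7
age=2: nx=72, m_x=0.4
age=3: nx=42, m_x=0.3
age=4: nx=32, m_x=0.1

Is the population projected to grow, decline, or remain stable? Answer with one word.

declining

lx = nx/n0 = nx/150: 1, 0.65333…, 0.48, 0.28, 0.21333…
R0 = Σ lx·mx = 0 + 0.457333… + 0.192 + 0.084 + 0.021333… = 0.754667…
R0 < 1, so the population is declining.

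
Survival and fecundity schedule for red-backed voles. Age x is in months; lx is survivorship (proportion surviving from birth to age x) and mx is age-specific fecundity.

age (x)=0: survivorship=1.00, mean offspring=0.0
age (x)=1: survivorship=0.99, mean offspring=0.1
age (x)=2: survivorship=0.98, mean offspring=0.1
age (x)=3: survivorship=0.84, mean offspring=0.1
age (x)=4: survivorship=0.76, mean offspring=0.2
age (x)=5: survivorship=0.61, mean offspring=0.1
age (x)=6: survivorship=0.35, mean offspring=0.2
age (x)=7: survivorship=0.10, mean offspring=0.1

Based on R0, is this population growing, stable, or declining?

R0 = Σ lx·mx = 0 + 0.099 + 0.098 + 0.084 + 0.152 + 0.061 + 0.07 + 0.01 = 0.574
R0 < 1, so the population is declining.

declining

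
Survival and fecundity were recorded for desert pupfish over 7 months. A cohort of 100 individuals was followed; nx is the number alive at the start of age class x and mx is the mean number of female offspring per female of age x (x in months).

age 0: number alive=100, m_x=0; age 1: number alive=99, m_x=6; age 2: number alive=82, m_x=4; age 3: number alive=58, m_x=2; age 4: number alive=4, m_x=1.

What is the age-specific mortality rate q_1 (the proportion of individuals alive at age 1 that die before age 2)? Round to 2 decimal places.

0.17

lx = nx/n0 = nx/100: 1, 0.99, 0.82, 0.58, 0.04
q_1 = (l_1 − l_2) / l_1 = (0.99 − 0.82) / 0.99
     = 0.17 / 0.99 = 0.171717… → 0.17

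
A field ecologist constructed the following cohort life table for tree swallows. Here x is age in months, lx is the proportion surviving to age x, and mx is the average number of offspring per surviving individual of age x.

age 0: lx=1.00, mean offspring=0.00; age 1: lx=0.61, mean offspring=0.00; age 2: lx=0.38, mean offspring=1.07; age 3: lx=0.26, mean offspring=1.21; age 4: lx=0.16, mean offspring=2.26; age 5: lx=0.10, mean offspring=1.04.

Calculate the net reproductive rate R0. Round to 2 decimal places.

lx·mx by age: 0, 0, 0.4066, 0.3146, 0.3616, 0.104
R0 = Σ lx·mx = 1.1868 → 1.19

1.19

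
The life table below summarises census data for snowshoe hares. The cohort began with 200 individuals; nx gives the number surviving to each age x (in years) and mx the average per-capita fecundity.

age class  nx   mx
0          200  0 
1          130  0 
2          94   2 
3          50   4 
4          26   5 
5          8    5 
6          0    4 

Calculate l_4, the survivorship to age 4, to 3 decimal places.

0.130

l_4 = n_4/n_0 = 26/200 = 0.13 → 0.130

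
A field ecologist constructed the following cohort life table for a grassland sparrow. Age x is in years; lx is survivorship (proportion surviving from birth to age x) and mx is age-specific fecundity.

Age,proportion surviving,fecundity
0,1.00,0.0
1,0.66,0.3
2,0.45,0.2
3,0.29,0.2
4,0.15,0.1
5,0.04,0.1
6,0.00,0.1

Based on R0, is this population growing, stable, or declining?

R0 = Σ lx·mx = 0 + 0.198 + 0.09 + 0.058 + 0.015 + 0.004 + 0 = 0.365
R0 < 1, so the population is declining.

declining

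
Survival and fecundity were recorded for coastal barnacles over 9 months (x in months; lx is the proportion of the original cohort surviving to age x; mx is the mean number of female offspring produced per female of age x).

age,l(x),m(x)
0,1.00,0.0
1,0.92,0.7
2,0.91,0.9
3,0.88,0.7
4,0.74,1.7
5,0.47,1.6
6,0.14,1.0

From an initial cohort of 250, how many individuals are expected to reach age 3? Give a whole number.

Expected survivors = N0 · l_3 = 250 × 0.88 = 220 → 220

220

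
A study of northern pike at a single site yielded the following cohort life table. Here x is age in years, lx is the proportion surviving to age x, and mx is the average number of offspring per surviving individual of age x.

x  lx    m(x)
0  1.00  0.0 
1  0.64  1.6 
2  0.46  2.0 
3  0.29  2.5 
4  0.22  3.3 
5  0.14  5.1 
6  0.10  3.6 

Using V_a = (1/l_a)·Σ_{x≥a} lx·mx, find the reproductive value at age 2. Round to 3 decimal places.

lx·mx for x ≥ 2: 0.92, 0.725, 0.726, 0.714, 0.36 → sum = 3.445
V_2 = 3.445 / l_2 = 3.445 / 0.46 = 7.48913… → 7.489

7.489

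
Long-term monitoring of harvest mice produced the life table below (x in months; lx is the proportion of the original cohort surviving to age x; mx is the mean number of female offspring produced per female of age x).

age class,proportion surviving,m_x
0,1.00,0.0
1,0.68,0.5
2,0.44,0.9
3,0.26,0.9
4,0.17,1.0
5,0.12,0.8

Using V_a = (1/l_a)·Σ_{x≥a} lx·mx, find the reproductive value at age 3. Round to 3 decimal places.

lx·mx for x ≥ 3: 0.234, 0.17, 0.096 → sum = 0.5
V_3 = 0.5 / l_3 = 0.5 / 0.26 = 1.923077… → 1.923

1.923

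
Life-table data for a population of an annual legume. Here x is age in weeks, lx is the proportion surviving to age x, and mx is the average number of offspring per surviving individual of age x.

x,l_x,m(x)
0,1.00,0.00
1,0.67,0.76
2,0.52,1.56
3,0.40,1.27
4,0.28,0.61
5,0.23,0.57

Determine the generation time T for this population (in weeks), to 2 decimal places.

lx·mx: 0, 0.5092, 0.8112, 0.508, 0.1708, 0.1311 → R0 = 2.1303
x·lx·mx: 0, 0.5092, 1.6224, 1.524, 0.6832, 0.6555 → Σ = 4.9943
T = 4.9943 / 2.1303 = 2.344412… → 2.34

2.34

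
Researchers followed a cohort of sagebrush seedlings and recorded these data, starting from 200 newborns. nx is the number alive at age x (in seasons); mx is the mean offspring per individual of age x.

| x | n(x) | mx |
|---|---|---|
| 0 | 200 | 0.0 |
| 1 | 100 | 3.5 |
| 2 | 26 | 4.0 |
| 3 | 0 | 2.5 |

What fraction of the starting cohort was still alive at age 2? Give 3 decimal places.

0.130

l_2 = n_2/n_0 = 26/200 = 0.13 → 0.130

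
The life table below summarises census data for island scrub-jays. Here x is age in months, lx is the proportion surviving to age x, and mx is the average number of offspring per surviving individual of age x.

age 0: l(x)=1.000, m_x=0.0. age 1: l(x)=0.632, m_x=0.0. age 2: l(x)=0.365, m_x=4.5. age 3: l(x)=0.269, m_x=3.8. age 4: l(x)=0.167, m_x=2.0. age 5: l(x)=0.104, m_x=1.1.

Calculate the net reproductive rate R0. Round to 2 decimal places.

lx·mx by age: 0, 0, 1.6425, 1.0222, 0.334, 0.1144
R0 = Σ lx·mx = 3.1131 → 3.11

3.11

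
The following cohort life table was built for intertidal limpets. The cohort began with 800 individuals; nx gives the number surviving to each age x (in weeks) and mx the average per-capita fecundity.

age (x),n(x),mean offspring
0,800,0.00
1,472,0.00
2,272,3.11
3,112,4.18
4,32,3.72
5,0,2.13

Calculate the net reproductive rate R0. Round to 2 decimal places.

1.79

lx = nx/n0 = nx/800: 1, 0.59, 0.34, 0.14, 0.04, 0
lx·mx by age: 0, 0, 1.0574, 0.5852, 0.1488, 0
R0 = Σ lx·mx = 1.7914 → 1.79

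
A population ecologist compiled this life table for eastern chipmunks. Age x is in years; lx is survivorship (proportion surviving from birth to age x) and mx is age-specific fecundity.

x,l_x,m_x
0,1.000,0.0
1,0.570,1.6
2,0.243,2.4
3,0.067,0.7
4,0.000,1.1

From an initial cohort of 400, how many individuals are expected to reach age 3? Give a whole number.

27

Expected survivors = N0 · l_3 = 400 × 0.067 = 26.8 → 27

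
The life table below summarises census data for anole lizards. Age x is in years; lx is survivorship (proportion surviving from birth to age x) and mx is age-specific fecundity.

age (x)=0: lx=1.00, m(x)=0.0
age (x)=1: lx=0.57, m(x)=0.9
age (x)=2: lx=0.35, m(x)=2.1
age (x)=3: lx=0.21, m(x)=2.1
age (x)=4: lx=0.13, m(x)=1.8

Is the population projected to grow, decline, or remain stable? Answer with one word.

growing

R0 = Σ lx·mx = 0 + 0.513 + 0.735 + 0.441 + 0.234 = 1.923
R0 > 1, so the population is growing.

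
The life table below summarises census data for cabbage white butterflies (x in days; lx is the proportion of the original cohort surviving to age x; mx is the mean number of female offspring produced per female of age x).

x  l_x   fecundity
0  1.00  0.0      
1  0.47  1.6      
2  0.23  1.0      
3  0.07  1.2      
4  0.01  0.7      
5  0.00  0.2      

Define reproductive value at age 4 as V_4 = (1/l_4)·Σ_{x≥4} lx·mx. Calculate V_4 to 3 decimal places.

0.700

lx·mx for x ≥ 4: 0.007, 0 → sum = 0.007
V_4 = 0.007 / l_4 = 0.007 / 0.01 = 0.7 → 0.700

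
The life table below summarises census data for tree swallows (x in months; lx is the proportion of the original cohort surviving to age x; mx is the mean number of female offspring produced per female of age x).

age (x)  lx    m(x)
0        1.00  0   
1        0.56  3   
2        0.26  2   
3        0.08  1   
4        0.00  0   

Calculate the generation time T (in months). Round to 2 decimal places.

lx·mx: 0, 1.68, 0.52, 0.08, 0 → R0 = 2.28
x·lx·mx: 0, 1.68, 1.04, 0.24, 0 → Σ = 2.96
T = 2.96 / 2.28 = 1.298246… → 1.30

1.30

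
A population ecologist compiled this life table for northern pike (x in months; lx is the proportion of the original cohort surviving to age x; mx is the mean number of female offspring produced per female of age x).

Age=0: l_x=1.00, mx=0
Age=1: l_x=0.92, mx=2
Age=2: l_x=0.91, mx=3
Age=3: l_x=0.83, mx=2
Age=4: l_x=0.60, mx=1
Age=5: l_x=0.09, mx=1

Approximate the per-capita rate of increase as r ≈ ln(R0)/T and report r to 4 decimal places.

0.8847

R0 = Σ lx·mx = 0 + 1.84 + 2.73 + 1.66 + 0.6 + 0.09 = 6.92
Σ x·lx·mx = 15.13; T = 15.13/6.92 = 2.18642…
r ≈ ln(R0)/T = ln(6.92)/2.18642… = 0.884743… → 0.8847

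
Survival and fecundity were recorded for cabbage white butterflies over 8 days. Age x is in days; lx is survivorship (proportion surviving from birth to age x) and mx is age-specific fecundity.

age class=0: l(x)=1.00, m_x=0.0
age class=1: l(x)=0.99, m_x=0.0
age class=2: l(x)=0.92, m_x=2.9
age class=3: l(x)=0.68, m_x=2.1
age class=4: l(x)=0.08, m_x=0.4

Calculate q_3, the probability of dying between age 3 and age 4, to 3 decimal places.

q_3 = (l_3 − l_4) / l_3 = (0.68 − 0.08) / 0.68
     = 0.6 / 0.68 = 0.882353… → 0.882

0.882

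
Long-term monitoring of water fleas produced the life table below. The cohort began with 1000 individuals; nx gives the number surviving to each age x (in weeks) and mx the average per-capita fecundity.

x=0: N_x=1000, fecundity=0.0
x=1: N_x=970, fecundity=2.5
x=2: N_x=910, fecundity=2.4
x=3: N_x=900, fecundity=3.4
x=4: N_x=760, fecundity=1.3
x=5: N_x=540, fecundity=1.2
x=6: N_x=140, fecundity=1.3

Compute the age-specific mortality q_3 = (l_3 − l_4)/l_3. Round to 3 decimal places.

0.156

lx = nx/n0 = nx/1000: 1, 0.97, 0.91, 0.9, 0.76, 0.54, 0.14
q_3 = (l_3 − l_4) / l_3 = (0.9 − 0.76) / 0.9
     = 0.14 / 0.9 = 0.155556… → 0.156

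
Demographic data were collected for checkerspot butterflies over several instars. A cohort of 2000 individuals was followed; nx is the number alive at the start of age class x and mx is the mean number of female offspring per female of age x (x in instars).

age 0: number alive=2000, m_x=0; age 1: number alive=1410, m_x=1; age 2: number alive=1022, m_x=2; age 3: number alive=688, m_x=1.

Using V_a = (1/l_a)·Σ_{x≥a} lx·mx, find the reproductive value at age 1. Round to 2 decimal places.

2.94

lx = nx/n0 = nx/2000: 1, 0.705, 0.511, 0.344
lx·mx for x ≥ 1: 0.705, 1.022, 0.344 → sum = 2.071
V_1 = 2.071 / l_1 = 2.071 / 0.705 = 2.937589… → 2.94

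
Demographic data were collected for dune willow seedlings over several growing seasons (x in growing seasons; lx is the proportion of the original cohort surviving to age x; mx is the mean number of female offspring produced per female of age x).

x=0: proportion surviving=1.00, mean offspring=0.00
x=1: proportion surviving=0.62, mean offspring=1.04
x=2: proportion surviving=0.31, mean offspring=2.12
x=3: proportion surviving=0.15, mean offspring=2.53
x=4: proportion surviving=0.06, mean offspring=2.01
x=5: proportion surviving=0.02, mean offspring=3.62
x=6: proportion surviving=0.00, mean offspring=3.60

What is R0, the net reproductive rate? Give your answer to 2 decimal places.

lx·mx by age: 0, 0.6448, 0.6572, 0.3795, 0.1206, 0.0724, 0
R0 = Σ lx·mx = 1.8745 → 1.87

1.87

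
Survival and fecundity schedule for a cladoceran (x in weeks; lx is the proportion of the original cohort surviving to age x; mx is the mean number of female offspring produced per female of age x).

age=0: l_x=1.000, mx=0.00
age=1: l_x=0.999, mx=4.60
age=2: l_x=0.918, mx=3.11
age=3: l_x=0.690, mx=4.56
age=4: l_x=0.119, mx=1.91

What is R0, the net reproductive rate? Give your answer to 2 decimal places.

lx·mx by age: 0, 4.5954, 2.85498, 3.1464, 0.22729
R0 = Σ lx·mx = 10.82407 → 10.82

10.82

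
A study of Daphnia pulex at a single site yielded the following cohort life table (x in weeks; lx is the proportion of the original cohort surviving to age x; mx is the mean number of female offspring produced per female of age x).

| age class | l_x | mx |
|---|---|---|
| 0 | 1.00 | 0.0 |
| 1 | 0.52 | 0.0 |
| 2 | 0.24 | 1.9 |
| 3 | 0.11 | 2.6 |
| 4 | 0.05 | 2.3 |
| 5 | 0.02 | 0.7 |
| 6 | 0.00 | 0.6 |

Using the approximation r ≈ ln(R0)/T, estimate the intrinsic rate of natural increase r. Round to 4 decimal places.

-0.0523

R0 = Σ lx·mx = 0 + 0 + 0.456 + 0.286 + 0.115 + 0.014 + 0 = 0.871
Σ x·lx·mx = 2.3; T = 2.3/0.871 = 2.64064…
r ≈ ln(R0)/T = ln(0.871)/2.64064… = -0.052303… → -0.0523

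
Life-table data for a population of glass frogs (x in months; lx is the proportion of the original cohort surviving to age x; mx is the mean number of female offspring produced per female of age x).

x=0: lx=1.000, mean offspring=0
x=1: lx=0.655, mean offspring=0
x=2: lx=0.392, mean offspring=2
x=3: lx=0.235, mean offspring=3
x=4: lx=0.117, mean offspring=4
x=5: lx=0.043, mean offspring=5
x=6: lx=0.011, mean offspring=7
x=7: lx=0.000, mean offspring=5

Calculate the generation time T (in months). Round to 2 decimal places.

3.15

lx·mx: 0, 0, 0.784, 0.705, 0.468, 0.215, 0.077, 0 → R0 = 2.249
x·lx·mx: 0, 0, 1.568, 2.115, 1.872, 1.075, 0.462, 0 → Σ = 7.092
T = 7.092 / 2.249 = 3.153402… → 3.15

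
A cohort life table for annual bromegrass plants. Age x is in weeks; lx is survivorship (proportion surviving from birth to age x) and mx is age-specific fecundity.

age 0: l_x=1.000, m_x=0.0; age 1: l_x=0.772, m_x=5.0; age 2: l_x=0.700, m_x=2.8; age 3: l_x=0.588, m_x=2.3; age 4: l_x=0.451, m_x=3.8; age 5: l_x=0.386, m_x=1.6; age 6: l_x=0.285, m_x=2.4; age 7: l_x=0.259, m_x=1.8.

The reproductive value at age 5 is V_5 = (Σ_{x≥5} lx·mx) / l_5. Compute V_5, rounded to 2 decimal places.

4.58

lx·mx for x ≥ 5: 0.6176, 0.684, 0.4662 → sum = 1.7678
V_5 = 1.7678 / l_5 = 1.7678 / 0.386 = 4.579793… → 4.58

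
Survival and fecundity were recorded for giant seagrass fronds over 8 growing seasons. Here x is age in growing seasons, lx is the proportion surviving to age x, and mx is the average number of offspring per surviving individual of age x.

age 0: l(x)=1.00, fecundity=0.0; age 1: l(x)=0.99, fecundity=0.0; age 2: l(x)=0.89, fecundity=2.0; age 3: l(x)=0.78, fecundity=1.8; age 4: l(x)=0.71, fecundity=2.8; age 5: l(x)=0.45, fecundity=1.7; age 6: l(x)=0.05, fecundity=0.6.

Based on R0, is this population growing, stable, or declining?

growing

R0 = Σ lx·mx = 0 + 0 + 1.78 + 1.404 + 1.988 + 0.765 + 0.03 = 5.967
R0 > 1, so the population is growing.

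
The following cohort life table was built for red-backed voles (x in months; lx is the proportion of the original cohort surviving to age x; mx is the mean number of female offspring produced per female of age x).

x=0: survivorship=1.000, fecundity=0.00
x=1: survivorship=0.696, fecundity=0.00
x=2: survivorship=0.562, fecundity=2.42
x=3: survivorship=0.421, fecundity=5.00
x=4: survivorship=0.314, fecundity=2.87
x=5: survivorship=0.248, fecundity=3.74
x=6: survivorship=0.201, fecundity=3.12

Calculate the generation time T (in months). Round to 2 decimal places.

lx·mx: 0, 0, 1.36004, 2.105, 0.90118, 0.92752, 0.62712 → R0 = 5.92086
x·lx·mx: 0, 0, 2.72008, 6.315, 3.60472, 4.6376, 3.76272 → Σ = 21.04012
T = 21.04012 / 5.92086 = 3.553558… → 3.55

3.55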